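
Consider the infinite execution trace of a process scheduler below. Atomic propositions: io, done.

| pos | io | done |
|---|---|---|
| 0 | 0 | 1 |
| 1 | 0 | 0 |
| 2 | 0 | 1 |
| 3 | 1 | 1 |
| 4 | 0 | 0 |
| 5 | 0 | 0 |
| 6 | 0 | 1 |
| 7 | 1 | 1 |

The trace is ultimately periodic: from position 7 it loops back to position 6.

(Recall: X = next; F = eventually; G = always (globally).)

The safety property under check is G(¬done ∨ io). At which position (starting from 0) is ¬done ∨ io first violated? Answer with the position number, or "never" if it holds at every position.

0

At position 0 the labels are {done}, so ¬done ∨ io is false there. This is the first violation.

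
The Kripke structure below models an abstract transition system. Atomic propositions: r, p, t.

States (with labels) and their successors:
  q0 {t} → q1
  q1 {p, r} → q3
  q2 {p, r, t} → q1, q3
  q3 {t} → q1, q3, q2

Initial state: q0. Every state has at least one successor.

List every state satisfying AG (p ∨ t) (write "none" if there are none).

{q0, q1, q2, q3}

States satisfying p ∨ t: {q0, q1, q2, q3}.
States satisfying AG (p ∨ t): {q0, q1, q2, q3}.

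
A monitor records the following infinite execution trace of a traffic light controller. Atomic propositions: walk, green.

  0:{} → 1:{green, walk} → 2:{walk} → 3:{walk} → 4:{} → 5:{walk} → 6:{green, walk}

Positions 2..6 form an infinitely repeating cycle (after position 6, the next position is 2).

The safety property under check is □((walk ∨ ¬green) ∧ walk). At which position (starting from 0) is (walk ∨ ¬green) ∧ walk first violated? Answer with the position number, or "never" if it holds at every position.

0

At position 0 the labels are {}, so (walk ∨ ¬green) ∧ walk is false there. This is the first violation.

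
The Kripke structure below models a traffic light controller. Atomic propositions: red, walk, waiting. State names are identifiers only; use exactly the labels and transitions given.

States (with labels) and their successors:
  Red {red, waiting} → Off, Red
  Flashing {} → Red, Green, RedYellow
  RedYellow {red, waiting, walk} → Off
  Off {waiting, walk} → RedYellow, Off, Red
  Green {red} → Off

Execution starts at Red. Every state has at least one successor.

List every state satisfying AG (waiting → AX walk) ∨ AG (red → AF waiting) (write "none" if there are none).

States satisfying waiting → AX walk: {Flashing, RedYellow, Green}.
States satisfying AG (waiting → AX walk): ∅.
States satisfying red → AF waiting: {Red, Flashing, RedYellow, Off, Green}.
States satisfying AG (red → AF waiting): {Red, Flashing, RedYellow, Off, Green}.
States satisfying AG (waiting → AX walk) ∨ AG (red → AF waiting): {Red, Flashing, RedYellow, Off, Green}.

{Red, Flashing, RedYellow, Off, Green}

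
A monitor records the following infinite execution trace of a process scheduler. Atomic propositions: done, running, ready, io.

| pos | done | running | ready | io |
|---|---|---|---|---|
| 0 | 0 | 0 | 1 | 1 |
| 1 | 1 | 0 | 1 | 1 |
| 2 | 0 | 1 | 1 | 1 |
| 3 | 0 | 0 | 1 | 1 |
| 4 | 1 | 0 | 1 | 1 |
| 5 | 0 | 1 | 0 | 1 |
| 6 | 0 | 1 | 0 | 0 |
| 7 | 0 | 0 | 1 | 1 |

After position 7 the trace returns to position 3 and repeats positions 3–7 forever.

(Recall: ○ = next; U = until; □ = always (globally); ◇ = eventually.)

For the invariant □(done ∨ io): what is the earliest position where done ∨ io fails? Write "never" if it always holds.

6

Check done ∨ io at each position in order: 0 ✓, 1 ✓, 2 ✓, 3 ✓, 4 ✓, 5 ✓.
At position 6 the labels are {running}, so done ∨ io is false there. This is the first violation.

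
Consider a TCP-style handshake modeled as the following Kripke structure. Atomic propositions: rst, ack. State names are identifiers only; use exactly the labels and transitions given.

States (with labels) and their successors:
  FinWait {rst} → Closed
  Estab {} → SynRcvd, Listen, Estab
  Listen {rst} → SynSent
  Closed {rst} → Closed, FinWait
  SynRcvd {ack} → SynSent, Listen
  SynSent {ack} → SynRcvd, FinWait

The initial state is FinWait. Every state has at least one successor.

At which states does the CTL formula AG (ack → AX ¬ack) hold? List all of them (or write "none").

{FinWait, Closed}

States satisfying ack → AX ¬ack: {FinWait, Estab, Listen, Closed}.
States satisfying AG (ack → AX ¬ack): {FinWait, Closed}.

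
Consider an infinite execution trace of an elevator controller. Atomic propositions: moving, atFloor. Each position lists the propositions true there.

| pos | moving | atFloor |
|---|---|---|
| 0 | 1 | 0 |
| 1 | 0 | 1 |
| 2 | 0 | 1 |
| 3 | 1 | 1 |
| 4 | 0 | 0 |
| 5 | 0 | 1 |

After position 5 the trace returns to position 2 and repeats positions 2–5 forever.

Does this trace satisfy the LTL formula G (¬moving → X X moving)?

¬moving → X X moving must hold at every position from 0 onward. It fails at position 2, so G (¬moving → X X moving) is false.
Positions where ¬moving holds: 1, 2, 4, 5.
Check X X moving at each: 1→ok, 2→fails, 4→fails, 5→ok.

No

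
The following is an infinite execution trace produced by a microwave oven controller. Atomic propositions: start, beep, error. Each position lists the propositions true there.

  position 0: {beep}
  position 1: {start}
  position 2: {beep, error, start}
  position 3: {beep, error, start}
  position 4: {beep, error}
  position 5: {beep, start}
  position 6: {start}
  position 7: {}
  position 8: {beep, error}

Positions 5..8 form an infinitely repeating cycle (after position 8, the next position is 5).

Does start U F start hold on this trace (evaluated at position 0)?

Walking from position 0: F start first holds at position 0, and start holds at every earlier position along the way, so start U F start holds.

Satisfied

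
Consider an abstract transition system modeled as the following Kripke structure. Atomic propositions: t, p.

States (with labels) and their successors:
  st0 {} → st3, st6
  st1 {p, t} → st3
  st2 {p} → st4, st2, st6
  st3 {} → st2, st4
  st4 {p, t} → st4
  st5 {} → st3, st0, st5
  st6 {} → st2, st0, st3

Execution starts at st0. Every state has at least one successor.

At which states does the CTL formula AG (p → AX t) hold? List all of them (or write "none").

{st4}

States satisfying p → AX t: {st0, st3, st4, st5, st6}.
States satisfying AG (p → AX t): {st4}.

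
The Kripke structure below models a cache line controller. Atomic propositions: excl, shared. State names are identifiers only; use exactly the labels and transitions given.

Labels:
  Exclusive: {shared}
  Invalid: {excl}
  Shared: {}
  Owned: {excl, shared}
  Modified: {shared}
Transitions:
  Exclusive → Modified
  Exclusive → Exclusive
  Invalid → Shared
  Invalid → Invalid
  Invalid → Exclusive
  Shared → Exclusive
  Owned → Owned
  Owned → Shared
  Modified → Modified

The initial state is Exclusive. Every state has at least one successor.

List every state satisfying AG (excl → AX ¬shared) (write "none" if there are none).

States satisfying excl → AX ¬shared: {Exclusive, Shared, Modified}.
States satisfying AG (excl → AX ¬shared): {Exclusive, Shared, Modified}.

{Exclusive, Shared, Modified}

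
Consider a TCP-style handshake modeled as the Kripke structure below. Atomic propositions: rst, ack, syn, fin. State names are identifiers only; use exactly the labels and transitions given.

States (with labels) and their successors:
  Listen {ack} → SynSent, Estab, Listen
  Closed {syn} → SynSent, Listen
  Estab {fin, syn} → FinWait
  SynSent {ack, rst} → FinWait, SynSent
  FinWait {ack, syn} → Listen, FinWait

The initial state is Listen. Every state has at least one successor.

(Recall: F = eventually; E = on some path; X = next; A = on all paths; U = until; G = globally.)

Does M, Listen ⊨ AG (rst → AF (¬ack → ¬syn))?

Yes

States satisfying rst → AF (¬ack → ¬syn): {Listen, Closed, Estab, SynSent, FinWait}.
States satisfying AG (rst → AF (¬ack → ¬syn)): {Listen, Closed, Estab, SynSent, FinWait}.
Every state reachable from Listen satisfies rst → AF (¬ack → ¬syn).
Listen ∈ Sat(AG (rst → AF (¬ack → ¬syn))).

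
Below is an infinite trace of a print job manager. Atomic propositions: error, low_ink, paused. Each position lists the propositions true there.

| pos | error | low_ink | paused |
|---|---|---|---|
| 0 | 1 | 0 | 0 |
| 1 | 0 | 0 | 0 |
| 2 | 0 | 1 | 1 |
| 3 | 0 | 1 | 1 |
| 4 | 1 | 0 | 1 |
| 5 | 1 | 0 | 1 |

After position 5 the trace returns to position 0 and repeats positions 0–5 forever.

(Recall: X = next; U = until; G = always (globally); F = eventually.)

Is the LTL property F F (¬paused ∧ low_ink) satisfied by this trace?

F (¬paused ∧ low_ink) is false at every position 0..5, so it never becomes true and F F (¬paused ∧ low_ink) fails.

No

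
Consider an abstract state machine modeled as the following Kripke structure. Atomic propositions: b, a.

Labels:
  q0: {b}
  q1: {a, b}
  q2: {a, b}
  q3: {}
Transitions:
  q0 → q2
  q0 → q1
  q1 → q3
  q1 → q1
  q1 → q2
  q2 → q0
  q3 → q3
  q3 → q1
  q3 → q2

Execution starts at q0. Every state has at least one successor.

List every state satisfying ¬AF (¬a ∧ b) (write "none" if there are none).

States satisfying ¬a ∧ b: {q0}.
States satisfying AF (¬a ∧ b): {q0, q2}.
States satisfying ¬AF (¬a ∧ b): {q1, q3}.

{q1, q3}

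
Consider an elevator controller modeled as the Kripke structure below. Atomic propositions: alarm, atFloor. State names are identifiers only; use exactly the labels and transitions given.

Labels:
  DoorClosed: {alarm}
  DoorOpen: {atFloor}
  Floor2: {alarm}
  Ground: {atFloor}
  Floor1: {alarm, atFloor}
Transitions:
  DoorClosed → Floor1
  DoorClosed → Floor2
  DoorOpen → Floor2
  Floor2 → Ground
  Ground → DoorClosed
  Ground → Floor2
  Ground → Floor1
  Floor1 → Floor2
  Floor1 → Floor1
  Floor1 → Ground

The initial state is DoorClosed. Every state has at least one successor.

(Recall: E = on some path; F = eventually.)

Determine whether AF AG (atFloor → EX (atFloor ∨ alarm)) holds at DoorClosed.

Satisfied

States satisfying AG (atFloor → EX (atFloor ∨ alarm)): {DoorClosed, DoorOpen, Floor2, Ground, Floor1}.
States satisfying AF AG (atFloor → EX (atFloor ∨ alarm)): {DoorClosed, DoorOpen, Floor2, Ground, Floor1}.
DoorClosed ∈ Sat(AF AG (atFloor → EX (atFloor ∨ alarm))).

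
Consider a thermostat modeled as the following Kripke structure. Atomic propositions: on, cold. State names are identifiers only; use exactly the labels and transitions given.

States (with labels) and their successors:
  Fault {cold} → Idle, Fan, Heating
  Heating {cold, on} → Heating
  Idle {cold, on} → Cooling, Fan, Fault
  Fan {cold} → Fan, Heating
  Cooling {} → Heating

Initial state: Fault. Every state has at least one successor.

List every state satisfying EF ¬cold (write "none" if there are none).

States satisfying ¬cold: {Cooling}.
States satisfying EF ¬cold: {Fault, Idle, Cooling}.

{Fault, Idle, Cooling}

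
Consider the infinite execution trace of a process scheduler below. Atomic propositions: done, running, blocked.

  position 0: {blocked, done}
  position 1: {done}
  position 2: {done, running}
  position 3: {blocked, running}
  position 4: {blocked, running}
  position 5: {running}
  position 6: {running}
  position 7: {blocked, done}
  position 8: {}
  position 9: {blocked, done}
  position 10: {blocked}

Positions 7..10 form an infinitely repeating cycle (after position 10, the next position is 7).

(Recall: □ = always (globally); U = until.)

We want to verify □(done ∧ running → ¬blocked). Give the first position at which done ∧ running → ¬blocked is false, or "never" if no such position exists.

done ∧ running → ¬blocked holds at every position 0..10, and those are all the positions the trace ever visits, so the invariant □(done ∧ running → ¬blocked) is never violated.

never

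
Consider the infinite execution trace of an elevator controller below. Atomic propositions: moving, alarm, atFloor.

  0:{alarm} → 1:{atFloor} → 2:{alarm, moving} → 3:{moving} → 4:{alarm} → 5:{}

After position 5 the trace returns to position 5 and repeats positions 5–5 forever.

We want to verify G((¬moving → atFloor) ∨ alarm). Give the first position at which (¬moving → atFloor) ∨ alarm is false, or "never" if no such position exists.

5

Check (¬moving → atFloor) ∨ alarm at each position in order: 0 ✓, 1 ✓, 2 ✓, 3 ✓, 4 ✓.
At position 5 the labels are {}, so (¬moving → atFloor) ∨ alarm is false there. This is the first violation.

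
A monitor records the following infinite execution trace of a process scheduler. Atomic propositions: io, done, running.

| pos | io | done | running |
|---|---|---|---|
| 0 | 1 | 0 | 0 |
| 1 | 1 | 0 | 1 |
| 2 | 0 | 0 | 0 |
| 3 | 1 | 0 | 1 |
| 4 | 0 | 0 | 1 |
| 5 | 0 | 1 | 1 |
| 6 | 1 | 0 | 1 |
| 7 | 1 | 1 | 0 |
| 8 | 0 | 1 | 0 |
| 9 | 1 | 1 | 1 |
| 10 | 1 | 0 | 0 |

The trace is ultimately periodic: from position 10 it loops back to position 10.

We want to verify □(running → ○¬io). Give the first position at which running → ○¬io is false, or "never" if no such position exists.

Check running → ○¬io at each position in order: 0 ✓, 1 ✓, 2 ✓, 3 ✓, 4 ✓.
At position 5 the labels are {done, running} and the next position 6 has {io, running}, so running → ○¬io is false there. This is the first violation.

5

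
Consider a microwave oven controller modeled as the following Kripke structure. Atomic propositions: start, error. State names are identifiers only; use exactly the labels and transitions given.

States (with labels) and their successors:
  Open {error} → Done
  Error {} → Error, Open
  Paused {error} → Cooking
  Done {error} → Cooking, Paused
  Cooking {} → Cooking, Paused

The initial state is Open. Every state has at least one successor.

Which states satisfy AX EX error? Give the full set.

{Open, Error, Paused}

States satisfying EX error: {Open, Error, Done, Cooking}.
States satisfying AX EX error: {Open, Error, Paused}.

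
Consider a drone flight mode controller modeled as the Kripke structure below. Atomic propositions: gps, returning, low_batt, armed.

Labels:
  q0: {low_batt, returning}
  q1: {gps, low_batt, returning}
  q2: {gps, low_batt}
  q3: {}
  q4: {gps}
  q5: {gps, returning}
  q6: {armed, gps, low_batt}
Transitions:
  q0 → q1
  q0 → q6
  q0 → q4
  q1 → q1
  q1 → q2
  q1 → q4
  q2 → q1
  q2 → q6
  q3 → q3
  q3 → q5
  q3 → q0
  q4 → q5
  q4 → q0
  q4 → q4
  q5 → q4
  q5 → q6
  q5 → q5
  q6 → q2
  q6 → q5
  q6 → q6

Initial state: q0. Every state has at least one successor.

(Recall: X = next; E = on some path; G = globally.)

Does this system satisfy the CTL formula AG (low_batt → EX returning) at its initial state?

States satisfying low_batt → EX returning: {q0, q1, q2, q3, q4, q5, q6}.
States satisfying AG (low_batt → EX returning): {q0, q1, q2, q3, q4, q5, q6}.
Every state reachable from q0 satisfies low_batt → EX returning.
q0 ∈ Sat(AG (low_batt → EX returning)).

Holds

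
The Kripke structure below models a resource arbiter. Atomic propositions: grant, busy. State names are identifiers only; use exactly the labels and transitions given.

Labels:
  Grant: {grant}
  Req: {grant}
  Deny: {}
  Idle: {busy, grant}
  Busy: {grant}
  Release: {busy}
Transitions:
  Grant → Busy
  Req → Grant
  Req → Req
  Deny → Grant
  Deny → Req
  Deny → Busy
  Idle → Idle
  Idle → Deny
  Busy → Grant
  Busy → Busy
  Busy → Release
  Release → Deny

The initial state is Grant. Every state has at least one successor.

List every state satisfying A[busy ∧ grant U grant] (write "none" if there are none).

States satisfying busy ∧ grant: {Idle}.
States satisfying grant: {Grant, Req, Idle, Busy}.
States satisfying A[busy ∧ grant U grant]: {Grant, Req, Idle, Busy}.

{Grant, Req, Idle, Busy}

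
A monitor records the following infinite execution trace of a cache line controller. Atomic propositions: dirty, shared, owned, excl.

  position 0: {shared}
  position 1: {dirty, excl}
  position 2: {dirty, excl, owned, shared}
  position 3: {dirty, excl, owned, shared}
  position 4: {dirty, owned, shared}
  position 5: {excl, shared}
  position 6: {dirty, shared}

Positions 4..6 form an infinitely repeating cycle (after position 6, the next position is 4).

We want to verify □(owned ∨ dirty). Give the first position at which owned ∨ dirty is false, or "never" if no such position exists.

At position 0 the labels are {shared}, so owned ∨ dirty is false there. This is the first violation.

0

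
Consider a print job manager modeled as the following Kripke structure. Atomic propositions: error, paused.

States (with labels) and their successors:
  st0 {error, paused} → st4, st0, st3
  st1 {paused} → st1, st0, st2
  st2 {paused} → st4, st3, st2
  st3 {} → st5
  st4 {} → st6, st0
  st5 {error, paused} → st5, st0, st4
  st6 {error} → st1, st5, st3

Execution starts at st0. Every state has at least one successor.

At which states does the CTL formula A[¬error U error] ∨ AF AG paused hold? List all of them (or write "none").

States satisfying ¬error: {st1, st2, st3, st4}.
States satisfying error: {st0, st5, st6}.
States satisfying A[¬error U error]: {st0, st3, st4, st5, st6}.
States satisfying AG paused: ∅.
States satisfying AF AG paused: ∅.
States satisfying A[¬error U error] ∨ AF AG paused: {st0, st3, st4, st5, st6}.

{st0, st3, st4, st5, st6}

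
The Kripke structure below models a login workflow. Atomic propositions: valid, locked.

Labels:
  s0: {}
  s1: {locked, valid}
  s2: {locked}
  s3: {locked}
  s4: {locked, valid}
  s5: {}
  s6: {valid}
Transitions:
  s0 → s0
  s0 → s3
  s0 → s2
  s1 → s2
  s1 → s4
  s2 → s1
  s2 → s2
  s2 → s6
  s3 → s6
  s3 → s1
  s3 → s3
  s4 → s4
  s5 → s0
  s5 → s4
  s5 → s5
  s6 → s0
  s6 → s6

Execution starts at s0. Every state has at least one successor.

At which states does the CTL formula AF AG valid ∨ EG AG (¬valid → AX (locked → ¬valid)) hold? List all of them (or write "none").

States satisfying AG valid: {s4}.
States satisfying AF AG valid: {s4}.
States satisfying AG (¬valid → AX (locked → ¬valid)): {s4}.
States satisfying EG AG (¬valid → AX (locked → ¬valid)): {s4}.
States satisfying AF AG valid ∨ EG AG (¬valid → AX (locked → ¬valid)): {s4}.

{s4}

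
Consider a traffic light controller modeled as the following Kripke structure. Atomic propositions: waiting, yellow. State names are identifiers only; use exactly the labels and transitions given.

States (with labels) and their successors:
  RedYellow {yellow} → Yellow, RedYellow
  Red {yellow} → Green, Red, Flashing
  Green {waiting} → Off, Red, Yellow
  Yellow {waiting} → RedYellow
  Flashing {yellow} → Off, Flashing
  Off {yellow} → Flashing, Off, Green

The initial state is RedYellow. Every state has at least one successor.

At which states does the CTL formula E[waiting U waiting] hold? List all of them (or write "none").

States satisfying waiting: {Green, Yellow}.
States satisfying E[waiting U waiting]: {Green, Yellow}.

{Green, Yellow}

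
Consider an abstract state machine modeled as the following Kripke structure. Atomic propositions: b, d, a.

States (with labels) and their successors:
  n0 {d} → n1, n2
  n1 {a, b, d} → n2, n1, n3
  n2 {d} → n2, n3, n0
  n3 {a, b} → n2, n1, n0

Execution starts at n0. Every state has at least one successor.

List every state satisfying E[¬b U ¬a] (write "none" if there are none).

{n0, n2}

States satisfying ¬b: {n0, n2}.
States satisfying ¬a: {n0, n2}.
States satisfying E[¬b U ¬a]: {n0, n2}.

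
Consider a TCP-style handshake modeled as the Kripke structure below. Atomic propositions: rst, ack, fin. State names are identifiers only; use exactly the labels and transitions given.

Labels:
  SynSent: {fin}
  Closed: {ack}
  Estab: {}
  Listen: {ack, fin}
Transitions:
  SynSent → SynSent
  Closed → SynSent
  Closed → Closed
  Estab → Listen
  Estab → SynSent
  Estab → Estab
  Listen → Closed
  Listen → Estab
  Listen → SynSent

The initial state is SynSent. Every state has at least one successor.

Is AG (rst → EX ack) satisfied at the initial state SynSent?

Yes

States satisfying rst → EX ack: {SynSent, Closed, Estab, Listen}.
States satisfying AG (rst → EX ack): {SynSent, Closed, Estab, Listen}.
Every state reachable from SynSent satisfies rst → EX ack.
SynSent ∈ Sat(AG (rst → EX ack)).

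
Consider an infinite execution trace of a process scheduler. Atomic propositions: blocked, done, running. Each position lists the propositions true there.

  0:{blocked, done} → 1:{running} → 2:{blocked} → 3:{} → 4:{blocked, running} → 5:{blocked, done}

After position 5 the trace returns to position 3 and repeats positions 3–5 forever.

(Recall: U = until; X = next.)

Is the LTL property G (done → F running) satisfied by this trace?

done → F running holds at every position 0..5, and those are all positions ever visited, so G (done → F running) holds.
Positions where done holds: 0, 5.
Check F running at each: 0→ok, 5→ok.

Holds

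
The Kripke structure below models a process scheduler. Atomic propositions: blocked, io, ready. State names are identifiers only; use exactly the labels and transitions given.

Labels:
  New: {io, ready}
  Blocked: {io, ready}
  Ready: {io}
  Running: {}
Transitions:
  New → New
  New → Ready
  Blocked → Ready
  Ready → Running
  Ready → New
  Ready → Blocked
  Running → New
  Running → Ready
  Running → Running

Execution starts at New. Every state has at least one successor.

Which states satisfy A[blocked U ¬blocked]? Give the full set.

{New, Blocked, Ready, Running}

States satisfying blocked: ∅.
States satisfying ¬blocked: {New, Blocked, Ready, Running}.
States satisfying A[blocked U ¬blocked]: {New, Blocked, Ready, Running}.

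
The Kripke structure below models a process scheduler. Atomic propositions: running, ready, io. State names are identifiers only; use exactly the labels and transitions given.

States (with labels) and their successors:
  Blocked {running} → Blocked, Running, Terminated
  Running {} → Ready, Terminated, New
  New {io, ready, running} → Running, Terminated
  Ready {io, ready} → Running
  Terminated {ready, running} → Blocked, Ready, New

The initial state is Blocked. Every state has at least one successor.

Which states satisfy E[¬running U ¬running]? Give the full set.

{Running, Ready}

States satisfying ¬running: {Running, Ready}.
States satisfying E[¬running U ¬running]: {Running, Ready}.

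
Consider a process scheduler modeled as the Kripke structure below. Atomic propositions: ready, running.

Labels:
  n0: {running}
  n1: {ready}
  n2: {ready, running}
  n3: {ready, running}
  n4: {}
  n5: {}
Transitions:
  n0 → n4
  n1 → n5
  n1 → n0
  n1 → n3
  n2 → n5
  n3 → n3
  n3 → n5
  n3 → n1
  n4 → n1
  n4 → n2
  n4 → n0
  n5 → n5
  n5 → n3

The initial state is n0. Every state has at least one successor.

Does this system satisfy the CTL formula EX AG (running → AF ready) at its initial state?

Does not hold

States satisfying AG (running → AF ready): ∅.
States satisfying EX AG (running → AF ready): ∅.
No suitable path/successor from n0 witnesses the formula.
n0 ∉ Sat(EX AG (running → AF ready)).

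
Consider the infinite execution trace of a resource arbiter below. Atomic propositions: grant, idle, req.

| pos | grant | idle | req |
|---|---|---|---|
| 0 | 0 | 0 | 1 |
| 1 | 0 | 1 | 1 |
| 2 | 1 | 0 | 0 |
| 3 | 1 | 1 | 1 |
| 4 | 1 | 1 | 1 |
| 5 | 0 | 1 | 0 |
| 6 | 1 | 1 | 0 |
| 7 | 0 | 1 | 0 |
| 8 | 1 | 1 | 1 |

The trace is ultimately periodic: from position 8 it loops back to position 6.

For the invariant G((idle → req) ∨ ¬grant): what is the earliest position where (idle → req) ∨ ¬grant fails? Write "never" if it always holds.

Check (idle → req) ∨ ¬grant at each position in order: 0 ✓, 1 ✓, 2 ✓, 3 ✓, 4 ✓, 5 ✓.
At position 6 the labels are {grant, idle}, so (idle → req) ∨ ¬grant is false there. This is the first violation.

6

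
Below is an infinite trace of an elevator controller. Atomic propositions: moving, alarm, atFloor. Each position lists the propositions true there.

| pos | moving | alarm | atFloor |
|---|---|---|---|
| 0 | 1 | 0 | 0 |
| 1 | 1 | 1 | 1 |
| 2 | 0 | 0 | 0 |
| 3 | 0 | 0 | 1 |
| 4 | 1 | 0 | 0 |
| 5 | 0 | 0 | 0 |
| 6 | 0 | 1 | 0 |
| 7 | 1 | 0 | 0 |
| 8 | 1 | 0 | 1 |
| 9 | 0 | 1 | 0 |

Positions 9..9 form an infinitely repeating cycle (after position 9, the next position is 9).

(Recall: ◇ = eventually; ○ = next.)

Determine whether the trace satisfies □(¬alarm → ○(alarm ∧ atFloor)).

No

¬alarm → ○(alarm ∧ atFloor) must hold at every position from 0 onward. It fails at position 2, so □(¬alarm → ○(alarm ∧ atFloor)) is false.
Positions where ¬alarm holds: 0, 2, 3, 4, 5, 7, 8.
Check ○(alarm ∧ atFloor) at each: 0→ok, 2→fails, 3→fails, 4→fails, 5→fails, 7→fails, 8→fails.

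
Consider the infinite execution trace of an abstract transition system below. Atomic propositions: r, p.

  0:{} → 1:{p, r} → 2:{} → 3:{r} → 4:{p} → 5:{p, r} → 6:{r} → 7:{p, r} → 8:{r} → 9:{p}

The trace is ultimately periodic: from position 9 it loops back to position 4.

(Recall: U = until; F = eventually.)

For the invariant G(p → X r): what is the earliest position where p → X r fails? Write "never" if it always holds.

1

Check p → X r at each position in order: 0 ✓.
At position 1 the labels are {p, r} and the next position 2 has {}, so p → X r is false there. This is the first violation.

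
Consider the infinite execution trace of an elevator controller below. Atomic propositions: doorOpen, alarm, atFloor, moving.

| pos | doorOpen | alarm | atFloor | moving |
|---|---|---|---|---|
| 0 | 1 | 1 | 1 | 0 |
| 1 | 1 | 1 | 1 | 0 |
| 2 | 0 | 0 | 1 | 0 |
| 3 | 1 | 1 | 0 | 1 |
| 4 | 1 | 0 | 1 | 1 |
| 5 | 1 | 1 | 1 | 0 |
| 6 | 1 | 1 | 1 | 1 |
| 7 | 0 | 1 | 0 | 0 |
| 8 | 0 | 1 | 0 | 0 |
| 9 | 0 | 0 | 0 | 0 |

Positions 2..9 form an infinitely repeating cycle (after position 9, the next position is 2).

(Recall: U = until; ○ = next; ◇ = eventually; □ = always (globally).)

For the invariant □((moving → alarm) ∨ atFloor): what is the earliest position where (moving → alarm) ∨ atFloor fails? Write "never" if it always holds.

(moving → alarm) ∨ atFloor holds at every position 0..9, and those are all the positions the trace ever visits, so the invariant □((moving → alarm) ∨ atFloor) is never violated.

never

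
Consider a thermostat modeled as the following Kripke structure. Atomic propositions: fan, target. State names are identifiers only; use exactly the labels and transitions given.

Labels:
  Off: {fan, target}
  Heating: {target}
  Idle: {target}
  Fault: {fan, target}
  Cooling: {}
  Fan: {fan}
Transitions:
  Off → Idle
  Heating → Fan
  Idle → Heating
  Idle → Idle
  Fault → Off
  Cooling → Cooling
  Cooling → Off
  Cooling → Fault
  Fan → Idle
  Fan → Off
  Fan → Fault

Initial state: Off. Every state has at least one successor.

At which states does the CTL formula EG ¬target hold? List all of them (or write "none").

States satisfying ¬target: {Cooling, Fan}.
States satisfying EG ¬target: {Cooling}.

{Cooling}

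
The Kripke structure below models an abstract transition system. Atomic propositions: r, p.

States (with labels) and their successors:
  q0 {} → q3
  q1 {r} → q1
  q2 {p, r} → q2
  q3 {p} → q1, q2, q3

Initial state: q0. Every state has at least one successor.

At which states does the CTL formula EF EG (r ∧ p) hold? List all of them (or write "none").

States satisfying EG (r ∧ p): {q2}.
States satisfying EF EG (r ∧ p): {q0, q2, q3}.

{q0, q2, q3}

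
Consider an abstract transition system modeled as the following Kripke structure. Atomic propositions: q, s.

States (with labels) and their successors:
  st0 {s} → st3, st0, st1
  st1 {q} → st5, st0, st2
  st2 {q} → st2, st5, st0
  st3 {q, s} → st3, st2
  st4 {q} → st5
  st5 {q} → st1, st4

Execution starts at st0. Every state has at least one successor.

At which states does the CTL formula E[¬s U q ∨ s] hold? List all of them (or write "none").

{st0, st1, st2, st3, st4, st5}

States satisfying ¬s: {st1, st2, st4, st5}.
States satisfying q ∨ s: {st0, st1, st2, st3, st4, st5}.
States satisfying E[¬s U q ∨ s]: {st0, st1, st2, st3, st4, st5}.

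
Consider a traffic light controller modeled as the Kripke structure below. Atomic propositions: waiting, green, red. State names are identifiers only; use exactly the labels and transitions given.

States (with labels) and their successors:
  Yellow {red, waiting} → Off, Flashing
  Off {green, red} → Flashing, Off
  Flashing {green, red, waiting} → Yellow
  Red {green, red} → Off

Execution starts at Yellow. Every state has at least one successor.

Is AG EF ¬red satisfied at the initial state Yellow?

States satisfying EF ¬red: ∅.
States satisfying AG EF ¬red: ∅.
Flashing is reachable from Yellow and violates EF ¬red, so AG fails at Yellow.
Yellow ∉ Sat(AG EF ¬red).

Does not hold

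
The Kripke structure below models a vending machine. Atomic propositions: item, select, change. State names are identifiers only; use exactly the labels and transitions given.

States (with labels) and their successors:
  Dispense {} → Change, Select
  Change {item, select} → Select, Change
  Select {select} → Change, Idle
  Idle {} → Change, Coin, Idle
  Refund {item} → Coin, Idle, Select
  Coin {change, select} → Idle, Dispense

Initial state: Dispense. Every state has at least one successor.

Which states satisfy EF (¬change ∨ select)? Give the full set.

{Dispense, Change, Select, Idle, Refund, Coin}

States satisfying ¬change ∨ select: {Dispense, Change, Select, Idle, Refund, Coin}.
States satisfying EF (¬change ∨ select): {Dispense, Change, Select, Idle, Refund, Coin}.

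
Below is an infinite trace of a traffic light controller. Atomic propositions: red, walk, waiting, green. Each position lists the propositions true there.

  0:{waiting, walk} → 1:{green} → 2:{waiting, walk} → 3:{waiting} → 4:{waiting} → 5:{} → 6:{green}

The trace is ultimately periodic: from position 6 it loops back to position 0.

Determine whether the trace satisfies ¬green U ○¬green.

Yes

Walking from position 0: ○¬green first holds at position 1, and ¬green holds at every earlier position along the way, so ¬green U ○¬green holds.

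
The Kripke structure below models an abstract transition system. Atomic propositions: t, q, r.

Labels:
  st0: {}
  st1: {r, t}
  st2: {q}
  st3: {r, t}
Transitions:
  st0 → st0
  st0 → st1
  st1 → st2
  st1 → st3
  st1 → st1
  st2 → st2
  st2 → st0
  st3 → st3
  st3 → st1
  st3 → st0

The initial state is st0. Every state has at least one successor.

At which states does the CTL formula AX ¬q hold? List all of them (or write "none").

States satisfying ¬q: {st0, st1, st3}.
States satisfying AX ¬q: {st0, st3}.

{st0, st3}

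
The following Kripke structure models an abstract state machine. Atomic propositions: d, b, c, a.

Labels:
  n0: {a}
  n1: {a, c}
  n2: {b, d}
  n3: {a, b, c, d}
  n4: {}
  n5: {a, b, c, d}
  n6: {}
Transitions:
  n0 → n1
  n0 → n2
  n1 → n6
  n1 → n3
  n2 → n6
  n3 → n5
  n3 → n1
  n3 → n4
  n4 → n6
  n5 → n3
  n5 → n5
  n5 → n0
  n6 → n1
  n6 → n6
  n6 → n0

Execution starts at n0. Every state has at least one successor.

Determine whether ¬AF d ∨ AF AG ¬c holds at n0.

Satisfied

States satisfying d: {n2, n3, n5}.
States satisfying AF d: {n2, n3, n5}.
States satisfying ¬AF d: {n0, n1, n4, n6}.
States satisfying AG ¬c: ∅.
States satisfying AF AG ¬c: ∅.
States satisfying ¬AF d ∨ AF AG ¬c: {n0, n1, n4, n6}.
n0 ∈ Sat(¬AF d ∨ AF AG ¬c).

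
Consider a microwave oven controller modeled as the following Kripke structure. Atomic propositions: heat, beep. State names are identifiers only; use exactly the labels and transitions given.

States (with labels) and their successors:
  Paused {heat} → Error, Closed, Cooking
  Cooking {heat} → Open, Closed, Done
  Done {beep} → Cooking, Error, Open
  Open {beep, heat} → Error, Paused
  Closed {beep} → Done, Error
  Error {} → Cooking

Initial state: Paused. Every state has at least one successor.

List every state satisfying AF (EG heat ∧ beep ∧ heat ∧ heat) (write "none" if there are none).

States satisfying EG heat ∧ beep ∧ heat ∧ heat: {Open}.
States satisfying AF (EG heat ∧ beep ∧ heat ∧ heat): {Open}.

{Open}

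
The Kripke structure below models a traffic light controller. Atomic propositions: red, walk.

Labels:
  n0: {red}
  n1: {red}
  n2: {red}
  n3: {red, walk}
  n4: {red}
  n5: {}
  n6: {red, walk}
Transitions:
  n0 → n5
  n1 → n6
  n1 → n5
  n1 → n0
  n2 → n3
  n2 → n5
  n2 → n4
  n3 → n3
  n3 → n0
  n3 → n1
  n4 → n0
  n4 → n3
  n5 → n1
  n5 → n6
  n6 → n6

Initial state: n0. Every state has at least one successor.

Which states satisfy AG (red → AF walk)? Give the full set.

States satisfying red → AF walk: {n3, n5, n6}.
States satisfying AG (red → AF walk): {n6}.

{n6}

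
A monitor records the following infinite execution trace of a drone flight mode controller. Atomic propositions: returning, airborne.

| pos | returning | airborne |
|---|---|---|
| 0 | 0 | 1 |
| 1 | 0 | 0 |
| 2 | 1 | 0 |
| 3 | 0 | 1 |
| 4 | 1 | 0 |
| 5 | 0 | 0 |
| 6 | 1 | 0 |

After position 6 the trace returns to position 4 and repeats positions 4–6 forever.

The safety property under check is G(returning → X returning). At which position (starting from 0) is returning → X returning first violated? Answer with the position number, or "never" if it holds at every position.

2

Check returning → X returning at each position in order: 0 ✓, 1 ✓.
At position 2 the labels are {returning} and the next position 3 has {airborne}, so returning → X returning is false there. This is the first violation.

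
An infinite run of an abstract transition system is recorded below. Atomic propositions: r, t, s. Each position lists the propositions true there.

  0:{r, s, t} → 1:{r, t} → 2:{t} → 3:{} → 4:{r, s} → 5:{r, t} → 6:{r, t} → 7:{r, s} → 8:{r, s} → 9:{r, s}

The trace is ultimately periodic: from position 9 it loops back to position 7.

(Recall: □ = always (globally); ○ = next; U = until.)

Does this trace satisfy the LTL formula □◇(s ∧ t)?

No

◇(s ∧ t) must hold at every position from 0 onward. It fails at position 1, so □◇(s ∧ t) is false.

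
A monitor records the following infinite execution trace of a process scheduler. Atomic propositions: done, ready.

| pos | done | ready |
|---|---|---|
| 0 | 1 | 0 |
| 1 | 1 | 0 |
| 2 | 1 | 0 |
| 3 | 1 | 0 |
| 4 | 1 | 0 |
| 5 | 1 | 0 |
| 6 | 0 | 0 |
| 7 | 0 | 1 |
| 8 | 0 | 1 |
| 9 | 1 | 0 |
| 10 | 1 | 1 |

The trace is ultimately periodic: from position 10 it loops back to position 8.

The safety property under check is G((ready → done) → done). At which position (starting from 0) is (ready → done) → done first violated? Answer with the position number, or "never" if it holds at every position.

Check (ready → done) → done at each position in order: 0 ✓, 1 ✓, 2 ✓, 3 ✓, 4 ✓, 5 ✓.
At position 6 the labels are {}, so (ready → done) → done is false there. This is the first violation.

6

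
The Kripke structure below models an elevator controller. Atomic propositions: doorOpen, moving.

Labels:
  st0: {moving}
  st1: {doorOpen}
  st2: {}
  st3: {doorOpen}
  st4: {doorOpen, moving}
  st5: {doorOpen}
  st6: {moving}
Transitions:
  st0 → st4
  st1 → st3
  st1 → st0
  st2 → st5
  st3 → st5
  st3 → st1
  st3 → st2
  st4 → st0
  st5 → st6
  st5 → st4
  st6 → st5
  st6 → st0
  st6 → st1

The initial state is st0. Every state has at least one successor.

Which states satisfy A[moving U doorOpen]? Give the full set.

States satisfying moving: {st0, st4, st6}.
States satisfying doorOpen: {st1, st3, st4, st5}.
States satisfying A[moving U doorOpen]: {st0, st1, st3, st4, st5, st6}.

{st0, st1, st3, st4, st5, st6}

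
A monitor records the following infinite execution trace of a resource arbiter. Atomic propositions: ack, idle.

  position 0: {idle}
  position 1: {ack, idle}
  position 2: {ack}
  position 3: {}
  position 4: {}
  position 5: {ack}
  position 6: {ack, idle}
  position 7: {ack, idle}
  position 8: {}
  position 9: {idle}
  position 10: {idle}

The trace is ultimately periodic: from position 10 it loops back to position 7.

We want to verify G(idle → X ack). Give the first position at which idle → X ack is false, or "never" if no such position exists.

7

Check idle → X ack at each position in order: 0 ✓, 1 ✓, 2 ✓, 3 ✓, 4 ✓, 5 ✓, 6 ✓.
At position 7 the labels are {ack, idle} and the next position 8 has {}, so idle → X ack is false there. This is the first violation.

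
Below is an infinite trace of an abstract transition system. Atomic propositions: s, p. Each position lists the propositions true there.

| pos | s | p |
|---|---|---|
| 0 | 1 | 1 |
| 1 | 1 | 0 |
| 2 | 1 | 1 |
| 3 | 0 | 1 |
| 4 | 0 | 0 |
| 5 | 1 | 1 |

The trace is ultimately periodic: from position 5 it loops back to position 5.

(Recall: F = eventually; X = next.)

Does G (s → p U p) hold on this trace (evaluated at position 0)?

Does not hold

s → p U p must hold at every position from 0 onward. It fails at position 1, so G (s → p U p) is false.
Positions where s holds: 0, 1, 2, 5.
Check p U p at each: 0→ok, 1→fails, 2→ok, 5→ok.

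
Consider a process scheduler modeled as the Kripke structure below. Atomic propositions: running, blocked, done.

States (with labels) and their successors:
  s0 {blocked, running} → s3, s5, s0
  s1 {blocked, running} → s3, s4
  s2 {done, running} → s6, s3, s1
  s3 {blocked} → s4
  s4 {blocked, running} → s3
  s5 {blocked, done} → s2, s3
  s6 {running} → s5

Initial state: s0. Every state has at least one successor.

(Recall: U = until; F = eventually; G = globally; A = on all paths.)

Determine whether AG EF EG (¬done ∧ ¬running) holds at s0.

Violated

States satisfying EF EG (¬done ∧ ¬running): ∅.
States satisfying AG EF EG (¬done ∧ ¬running): ∅.
s0 is reachable from s0 and violates EF EG (¬done ∧ ¬running), so AG fails at s0.
s0 ∉ Sat(AG EF EG (¬done ∧ ¬running)).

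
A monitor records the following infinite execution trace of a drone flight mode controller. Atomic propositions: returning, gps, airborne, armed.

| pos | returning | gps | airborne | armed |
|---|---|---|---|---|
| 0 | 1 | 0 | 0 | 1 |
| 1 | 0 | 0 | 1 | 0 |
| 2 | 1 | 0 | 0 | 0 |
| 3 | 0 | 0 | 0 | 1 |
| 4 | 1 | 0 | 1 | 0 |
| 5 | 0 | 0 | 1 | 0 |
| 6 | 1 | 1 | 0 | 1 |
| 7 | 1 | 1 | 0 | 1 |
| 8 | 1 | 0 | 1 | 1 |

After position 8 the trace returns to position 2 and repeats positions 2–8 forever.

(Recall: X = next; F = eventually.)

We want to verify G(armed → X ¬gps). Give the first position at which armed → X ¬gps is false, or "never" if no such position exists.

6

Check armed → X ¬gps at each position in order: 0 ✓, 1 ✓, 2 ✓, 3 ✓, 4 ✓, 5 ✓.
At position 6 the labels are {armed, gps, returning} and the next position 7 has {armed, gps, returning}, so armed → X ¬gps is false there. This is the first violation.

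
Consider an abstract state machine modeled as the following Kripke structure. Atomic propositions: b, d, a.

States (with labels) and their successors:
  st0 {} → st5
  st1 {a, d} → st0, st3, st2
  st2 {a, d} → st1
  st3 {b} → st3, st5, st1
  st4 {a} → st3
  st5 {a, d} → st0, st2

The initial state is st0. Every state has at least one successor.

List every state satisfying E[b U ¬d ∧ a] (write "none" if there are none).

States satisfying b: {st3}.
States satisfying ¬d ∧ a: {st4}.
States satisfying E[b U ¬d ∧ a]: {st4}.

{st4}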